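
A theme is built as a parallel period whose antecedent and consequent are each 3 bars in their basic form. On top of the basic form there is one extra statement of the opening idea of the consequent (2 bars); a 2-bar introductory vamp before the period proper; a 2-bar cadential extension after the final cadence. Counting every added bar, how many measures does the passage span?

12 measures

Basic parallel period: 3 + 3 = 6 bars.
6 (basic form) + 2 (extra statement) + 2 (introduction) + 2 (cadential extension) = 12.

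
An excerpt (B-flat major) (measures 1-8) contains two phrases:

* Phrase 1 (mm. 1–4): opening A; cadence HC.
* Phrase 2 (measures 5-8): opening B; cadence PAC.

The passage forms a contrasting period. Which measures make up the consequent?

measures 5–8

The antecedent is the phrase ending with the weaker cadence (half cadence, phrase 1) and the consequent the one ending more conclusively (perfect authentic cadence, phrase 2); the consequent is bars 5-8.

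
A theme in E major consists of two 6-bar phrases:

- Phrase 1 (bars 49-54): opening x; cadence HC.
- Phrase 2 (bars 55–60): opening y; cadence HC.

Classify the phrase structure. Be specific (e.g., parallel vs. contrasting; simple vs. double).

The second phrase closes with a half cadence, which is not stronger than the first phrase's half cadence; without a weak→strong cadential pair there is no antecedent–consequent relationship, so this is a phrase group rather than a period.

phrase group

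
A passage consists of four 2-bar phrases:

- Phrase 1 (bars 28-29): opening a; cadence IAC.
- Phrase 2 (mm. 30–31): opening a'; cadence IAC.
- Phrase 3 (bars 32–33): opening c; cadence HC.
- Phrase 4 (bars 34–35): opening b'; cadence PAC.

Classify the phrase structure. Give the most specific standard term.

Four phrases in two halves: the first half (mm. 28–31) ends with an imperfect authentic cadence, the second (mm. 32–35) with a perfect authentic cadence — a large antecedent–consequent pair, i.e. a double period.
Phrase 3 begins with different material from phrase 1, making it contrasting.

contrasting double period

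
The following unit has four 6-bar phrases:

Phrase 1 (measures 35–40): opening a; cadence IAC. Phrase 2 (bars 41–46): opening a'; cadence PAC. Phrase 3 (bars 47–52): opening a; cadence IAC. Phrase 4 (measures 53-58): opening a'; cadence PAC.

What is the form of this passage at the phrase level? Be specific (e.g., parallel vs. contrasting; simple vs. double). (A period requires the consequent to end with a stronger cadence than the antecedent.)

repeated period

The cadence pattern IAC–PAC–IAC–PAC is weak–strong twice, and phrases 3–4 restate phrases 1–2: a period heard twice, not a double period (which would end weakly at phrase 2).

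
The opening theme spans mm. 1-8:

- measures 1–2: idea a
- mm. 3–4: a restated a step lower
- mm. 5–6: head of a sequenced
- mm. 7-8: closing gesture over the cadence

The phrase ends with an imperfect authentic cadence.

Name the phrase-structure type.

sentence

Basic idea (measures 1–2) + its repetition (mm. 3-4) form the presentation; fragmentation and cadence (measures 5–8) form the continuation — the 8-bar whole is a sentence.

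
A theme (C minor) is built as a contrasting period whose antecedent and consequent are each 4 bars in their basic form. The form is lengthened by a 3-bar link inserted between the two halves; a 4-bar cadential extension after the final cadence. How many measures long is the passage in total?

Basic contrasting period: 4 + 4 = 8 bars.
8 (basic form) + 3 (link) + 4 (cadential extension) = 15.

15 measures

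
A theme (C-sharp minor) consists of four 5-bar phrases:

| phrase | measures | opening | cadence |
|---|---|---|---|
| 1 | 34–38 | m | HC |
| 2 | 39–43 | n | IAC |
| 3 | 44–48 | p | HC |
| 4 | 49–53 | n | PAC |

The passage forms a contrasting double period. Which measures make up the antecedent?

In a double period the first pair of phrases (ending imperfect authentic cadence) is the large antecedent and the second pair (ending perfect authentic cadence) is the large consequent; the antecedent is measures 34–43.

measures 34–43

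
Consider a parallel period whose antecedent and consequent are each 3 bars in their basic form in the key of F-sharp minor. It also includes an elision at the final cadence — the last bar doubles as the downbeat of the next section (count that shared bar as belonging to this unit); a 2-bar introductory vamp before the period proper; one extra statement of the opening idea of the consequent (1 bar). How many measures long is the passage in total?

Basic parallel period: 3 + 3 = 6 bars.
6 (basic form) + 2 (introduction) + 1 (extra statement) = 9.
The elision shares a bar with the next section but does not change this unit's count.

9 measures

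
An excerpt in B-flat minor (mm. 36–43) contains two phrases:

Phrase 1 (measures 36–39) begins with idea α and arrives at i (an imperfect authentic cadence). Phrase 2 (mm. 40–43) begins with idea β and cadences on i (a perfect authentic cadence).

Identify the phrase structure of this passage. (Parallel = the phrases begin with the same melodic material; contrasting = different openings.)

contrasting period

Phrase 1 ends with an imperfect authentic cadence (weaker) and phrase 2 with a perfect authentic cadence (stronger): antecedent + consequent = a period.
The two phrases open with different material (α / β), so the period is contrasting.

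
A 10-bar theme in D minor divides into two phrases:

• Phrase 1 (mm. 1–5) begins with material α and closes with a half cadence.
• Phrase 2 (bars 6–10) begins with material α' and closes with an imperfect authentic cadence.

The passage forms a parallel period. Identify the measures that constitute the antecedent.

measures 1–5

The antecedent is the phrase ending with the weaker cadence (half cadence, phrase 1) and the consequent the one ending more conclusively (imperfect authentic cadence, phrase 2); the antecedent is measures 1–5.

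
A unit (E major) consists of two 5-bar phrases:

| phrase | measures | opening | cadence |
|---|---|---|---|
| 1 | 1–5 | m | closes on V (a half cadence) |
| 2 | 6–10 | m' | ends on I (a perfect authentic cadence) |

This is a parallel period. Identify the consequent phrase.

phrase 2

The phrase ending with the weaker cadence (half cadence) is the antecedent; the one ending more conclusively (perfect authentic cadence) is the consequent. The consequent is phrase 2.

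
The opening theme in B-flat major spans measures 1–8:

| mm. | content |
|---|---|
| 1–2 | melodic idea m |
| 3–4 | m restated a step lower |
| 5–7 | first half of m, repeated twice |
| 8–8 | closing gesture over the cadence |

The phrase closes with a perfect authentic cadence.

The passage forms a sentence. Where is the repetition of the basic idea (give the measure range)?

measures 3–4

The presentation of a sentence is the basic idea (mm. 1–2) plus its repetition (bars 3–4); the repetition of the basic idea is therefore mm. 3-4.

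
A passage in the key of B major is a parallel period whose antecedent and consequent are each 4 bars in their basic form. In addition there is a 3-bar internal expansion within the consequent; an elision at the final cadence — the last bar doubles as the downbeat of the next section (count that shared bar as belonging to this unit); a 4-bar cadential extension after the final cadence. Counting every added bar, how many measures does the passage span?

15 measures

Basic parallel period: 4 + 4 = 8 bars.
8 (basic form) + 3 (internal expansion) + 4 (cadential extension) = 15.
The elision shares a bar with the next section but does not change this unit's count.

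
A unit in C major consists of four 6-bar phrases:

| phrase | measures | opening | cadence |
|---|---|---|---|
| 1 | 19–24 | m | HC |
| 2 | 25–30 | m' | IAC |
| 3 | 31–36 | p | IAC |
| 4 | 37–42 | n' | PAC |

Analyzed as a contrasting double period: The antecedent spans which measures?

measures 19–30

In a double period the four phrases pair into a large antecedent (phrases 1–2, ending imperfect authentic cadence) and a large consequent (phrases 3–4, ending perfect authentic cadence). The antecedent spans mm. 19-30.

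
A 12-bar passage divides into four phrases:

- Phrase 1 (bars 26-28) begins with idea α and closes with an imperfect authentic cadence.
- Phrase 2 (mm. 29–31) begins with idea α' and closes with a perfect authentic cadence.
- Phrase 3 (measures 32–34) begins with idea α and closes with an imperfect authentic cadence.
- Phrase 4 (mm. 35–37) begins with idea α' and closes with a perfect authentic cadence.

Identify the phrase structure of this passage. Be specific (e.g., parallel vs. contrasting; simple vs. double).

repeated period

The cadence pattern IAC–PAC–IAC–PAC is weak–strong twice, and phrases 3–4 restate phrases 1–2: a period heard twice, not a double period (which would end weakly at phrase 2).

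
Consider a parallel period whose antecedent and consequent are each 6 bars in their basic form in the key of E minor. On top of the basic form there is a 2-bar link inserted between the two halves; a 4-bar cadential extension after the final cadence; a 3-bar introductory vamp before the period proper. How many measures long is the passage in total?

Basic parallel period: 6 + 6 = 12 bars.
12 (basic form) + 2 (link) + 4 (cadential extension) + 3 (introduction) = 21.

21 measures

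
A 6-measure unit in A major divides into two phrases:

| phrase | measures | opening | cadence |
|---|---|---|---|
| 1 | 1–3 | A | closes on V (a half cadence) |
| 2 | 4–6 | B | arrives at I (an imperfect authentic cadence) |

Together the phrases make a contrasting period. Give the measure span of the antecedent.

The phrase ending with the weaker cadence (half cadence) is the antecedent; the one ending more conclusively (imperfect authentic cadence) is the consequent. The antecedent is measures 1–3.

measures 1–3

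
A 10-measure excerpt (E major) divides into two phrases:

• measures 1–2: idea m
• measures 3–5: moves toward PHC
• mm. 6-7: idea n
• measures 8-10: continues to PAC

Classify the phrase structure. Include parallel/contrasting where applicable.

Phrase 1 ends with a Phrygian half cadence (weaker) and phrase 2 with a perfect authentic cadence (stronger): antecedent + consequent = a period.
The two phrases open with different material (m / n), so the period is contrasting.

contrasting period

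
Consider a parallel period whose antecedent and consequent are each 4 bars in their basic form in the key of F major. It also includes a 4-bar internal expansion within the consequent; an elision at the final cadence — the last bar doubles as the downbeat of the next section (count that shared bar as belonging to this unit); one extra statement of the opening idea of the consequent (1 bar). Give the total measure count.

Basic parallel period: 4 + 4 = 8 bars.
8 (basic form) + 4 (internal expansion) + 1 (extra statement) = 13.
The elision shares a bar with the next section but does not change this unit's count.

13 measures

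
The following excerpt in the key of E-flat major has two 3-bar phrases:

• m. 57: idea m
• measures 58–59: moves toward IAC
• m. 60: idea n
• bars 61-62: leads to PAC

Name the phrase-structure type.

contrasting period

Phrase 1 ends with an imperfect authentic cadence (weaker) and phrase 2 with a perfect authentic cadence (stronger): antecedent + consequent = a period.
The two phrases open with different material (m / n), so the period is contrasting.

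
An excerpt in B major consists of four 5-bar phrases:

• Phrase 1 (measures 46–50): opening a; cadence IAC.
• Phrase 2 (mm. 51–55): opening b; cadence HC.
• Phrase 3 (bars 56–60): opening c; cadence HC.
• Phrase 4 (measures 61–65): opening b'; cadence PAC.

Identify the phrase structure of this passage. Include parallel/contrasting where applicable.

contrasting double period

Four phrases in two halves: the first half (mm. 46-55) ends with a half cadence, the second (mm. 56–65) with a perfect authentic cadence — a large antecedent–consequent pair, i.e. a double period.
Phrase 3 begins with different material from phrase 1, making it contrasting.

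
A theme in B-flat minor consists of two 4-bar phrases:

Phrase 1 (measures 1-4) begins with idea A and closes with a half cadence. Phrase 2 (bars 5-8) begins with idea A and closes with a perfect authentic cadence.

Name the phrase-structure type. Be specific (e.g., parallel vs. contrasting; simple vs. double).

Phrase 1 ends with a half cadence (weaker) and phrase 2 with a perfect authentic cadence (stronger): antecedent + consequent = a period.
The two phrases open with the same material (A / A), so the period is parallel.

parallel period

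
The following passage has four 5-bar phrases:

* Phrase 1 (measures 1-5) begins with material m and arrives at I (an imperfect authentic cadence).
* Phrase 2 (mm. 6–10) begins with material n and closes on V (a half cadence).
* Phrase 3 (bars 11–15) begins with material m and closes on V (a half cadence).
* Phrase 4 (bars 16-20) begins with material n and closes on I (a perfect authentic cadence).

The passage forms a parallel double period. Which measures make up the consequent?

measures 11–20

In a double period the four phrases pair into a large antecedent (phrases 1–2, ending half cadence) and a large consequent (phrases 3–4, ending perfect authentic cadence). The consequent spans mm. 11–20.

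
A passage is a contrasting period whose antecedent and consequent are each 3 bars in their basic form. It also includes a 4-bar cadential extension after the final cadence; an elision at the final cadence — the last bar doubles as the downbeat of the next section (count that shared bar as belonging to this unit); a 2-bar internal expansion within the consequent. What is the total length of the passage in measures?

12 measures

Basic contrasting period: 3 + 3 = 6 bars.
6 (basic form) + 4 (cadential extension) + 2 (internal expansion) = 12.
The elision shares a bar with the next section but does not change this unit's count.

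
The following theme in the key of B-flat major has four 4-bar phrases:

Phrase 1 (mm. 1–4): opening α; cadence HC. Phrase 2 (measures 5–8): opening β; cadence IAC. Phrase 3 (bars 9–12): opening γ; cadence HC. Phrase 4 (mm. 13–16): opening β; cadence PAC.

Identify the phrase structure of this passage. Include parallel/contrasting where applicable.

Four phrases in two halves: the first half (bars 1–8) ends with an imperfect authentic cadence, the second (mm. 9-16) with a perfect authentic cadence — a large antecedent–consequent pair, i.e. a double period.
Phrase 3 begins with different material from phrase 1, making it contrasting.

contrasting double period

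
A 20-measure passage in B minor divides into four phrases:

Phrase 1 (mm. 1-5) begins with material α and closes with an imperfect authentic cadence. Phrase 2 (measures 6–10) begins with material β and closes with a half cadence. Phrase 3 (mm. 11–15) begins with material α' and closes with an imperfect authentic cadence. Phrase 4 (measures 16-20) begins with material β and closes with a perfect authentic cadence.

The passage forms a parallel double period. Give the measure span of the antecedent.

In a double period the four phrases pair into a large antecedent (phrases 1–2, ending half cadence) and a large consequent (phrases 3–4, ending perfect authentic cadence). The antecedent spans measures 1-10.

measures 1–10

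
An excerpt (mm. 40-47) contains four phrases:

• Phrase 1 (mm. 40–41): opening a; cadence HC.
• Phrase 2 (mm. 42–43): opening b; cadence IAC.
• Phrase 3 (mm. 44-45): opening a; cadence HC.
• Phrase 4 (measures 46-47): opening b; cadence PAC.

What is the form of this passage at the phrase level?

parallel double period

Four phrases in two halves: the first half (measures 40-43) ends with an imperfect authentic cadence, the second (bars 44-47) with a perfect authentic cadence — a large antecedent–consequent pair, i.e. a double period.
Phrase 3 begins with the same material as phrase 1, making it parallel.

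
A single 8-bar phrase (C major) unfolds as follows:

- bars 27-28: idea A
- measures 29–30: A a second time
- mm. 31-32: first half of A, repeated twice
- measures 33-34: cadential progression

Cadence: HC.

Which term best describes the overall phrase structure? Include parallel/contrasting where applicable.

Basic idea (mm. 27–28) + its repetition (mm. 29-30) form the presentation; fragmentation and cadence (measures 31-34) form the continuation — the 8-bar whole is a sentence.

sentence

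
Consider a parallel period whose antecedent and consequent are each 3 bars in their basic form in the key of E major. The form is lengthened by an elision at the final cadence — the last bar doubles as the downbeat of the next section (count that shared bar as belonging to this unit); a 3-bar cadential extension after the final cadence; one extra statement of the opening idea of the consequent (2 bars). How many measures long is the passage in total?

11 measures

Basic parallel period: 3 + 3 = 6 bars.
6 (basic form) + 3 (cadential extension) + 2 (extra statement) = 11.
The elision shares a bar with the next section but does not change this unit's count.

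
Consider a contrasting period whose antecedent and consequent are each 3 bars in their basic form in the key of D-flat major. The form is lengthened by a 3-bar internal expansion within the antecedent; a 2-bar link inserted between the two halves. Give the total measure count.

Basic contrasting period: 3 + 3 = 6 bars.
6 (basic form) + 3 (internal expansion) + 2 (link) = 11.

11 measures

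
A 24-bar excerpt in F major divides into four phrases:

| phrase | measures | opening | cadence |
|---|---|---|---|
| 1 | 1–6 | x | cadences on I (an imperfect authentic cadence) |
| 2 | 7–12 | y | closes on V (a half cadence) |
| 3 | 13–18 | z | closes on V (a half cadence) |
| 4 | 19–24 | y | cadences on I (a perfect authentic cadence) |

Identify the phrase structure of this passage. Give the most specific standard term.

contrasting double period

Four phrases in two halves: the first half (mm. 1–12) ends with a half cadence, the second (measures 13–24) with a perfect authentic cadence — a large antecedent–consequent pair, i.e. a double period.
Phrase 3 begins with different material from phrase 1, making it contrasting.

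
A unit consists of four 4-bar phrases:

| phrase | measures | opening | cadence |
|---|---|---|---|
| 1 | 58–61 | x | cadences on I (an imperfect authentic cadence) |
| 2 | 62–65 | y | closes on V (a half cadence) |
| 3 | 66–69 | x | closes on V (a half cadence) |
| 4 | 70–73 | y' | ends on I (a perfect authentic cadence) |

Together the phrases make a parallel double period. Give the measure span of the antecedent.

measures 58–65

In a double period the first pair of phrases (ending half cadence) is the large antecedent and the second pair (ending perfect authentic cadence) is the large consequent; the antecedent is measures 58–65.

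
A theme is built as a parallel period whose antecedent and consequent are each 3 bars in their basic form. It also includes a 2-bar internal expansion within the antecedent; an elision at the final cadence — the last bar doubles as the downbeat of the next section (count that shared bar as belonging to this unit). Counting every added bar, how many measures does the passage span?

Basic parallel period: 3 + 3 = 6 bars.
6 (basic form) + 2 (internal expansion) = 8.
The elision shares a bar with the next section but does not change this unit's count.

8 measures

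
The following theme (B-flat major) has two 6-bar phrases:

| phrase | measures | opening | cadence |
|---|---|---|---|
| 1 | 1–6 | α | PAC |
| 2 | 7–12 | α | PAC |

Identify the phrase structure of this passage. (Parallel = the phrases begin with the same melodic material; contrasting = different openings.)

Both phrases have the same opening (α) and the same cadence (perfect authentic cadence): the second is a restatement, not a consequent, so this is a repeated phrase rather than a period.

repeated phrase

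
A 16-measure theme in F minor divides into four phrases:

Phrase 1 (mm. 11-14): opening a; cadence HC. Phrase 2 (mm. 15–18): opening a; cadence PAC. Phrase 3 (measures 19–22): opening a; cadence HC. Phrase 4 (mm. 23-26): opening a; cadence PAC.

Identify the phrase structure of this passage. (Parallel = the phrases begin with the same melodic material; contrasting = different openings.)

The cadence pattern HC–PAC–HC–PAC is weak–strong twice, and phrases 3–4 restate phrases 1–2: a period heard twice, not a double period (which would end weakly at phrase 2).

repeated period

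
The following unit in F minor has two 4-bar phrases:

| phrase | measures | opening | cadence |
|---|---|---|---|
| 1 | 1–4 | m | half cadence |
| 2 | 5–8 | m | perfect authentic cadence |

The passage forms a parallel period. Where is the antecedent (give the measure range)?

measures 1–4

The antecedent is the phrase ending with the weaker cadence (half cadence, phrase 1) and the consequent the one ending more conclusively (perfect authentic cadence, phrase 2); the antecedent is measures 1–4.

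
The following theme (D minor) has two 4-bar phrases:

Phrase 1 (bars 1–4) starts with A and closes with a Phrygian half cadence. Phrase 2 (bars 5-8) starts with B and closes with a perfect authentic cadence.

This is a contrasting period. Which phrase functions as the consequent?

phrase 2

The phrase ending with the weaker cadence (Phrygian half cadence) is the antecedent; the one ending more conclusively (perfect authentic cadence) is the consequent. The consequent is phrase 2.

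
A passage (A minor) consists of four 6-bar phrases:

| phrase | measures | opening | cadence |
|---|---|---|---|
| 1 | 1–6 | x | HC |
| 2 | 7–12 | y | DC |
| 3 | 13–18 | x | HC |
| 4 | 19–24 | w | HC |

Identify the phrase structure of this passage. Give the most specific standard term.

Phrase 4 ends with a half cadence, no stronger than phrase 2's deceptive cadence, so the four phrases do not form a double period; nor do phrases 3–4 duplicate 1–2, so it is not a repeated period. With no phrase reaching a conclusive cadence, the passage is a phrase group.

phrase group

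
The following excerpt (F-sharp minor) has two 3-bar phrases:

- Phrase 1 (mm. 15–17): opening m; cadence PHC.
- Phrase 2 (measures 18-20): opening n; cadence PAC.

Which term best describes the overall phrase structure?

contrasting period

Phrase 1 ends with a Phrygian half cadence (weaker) and phrase 2 with a perfect authentic cadence (stronger): antecedent + consequent = a period.
The two phrases open with different material (m / n), so the period is contrasting.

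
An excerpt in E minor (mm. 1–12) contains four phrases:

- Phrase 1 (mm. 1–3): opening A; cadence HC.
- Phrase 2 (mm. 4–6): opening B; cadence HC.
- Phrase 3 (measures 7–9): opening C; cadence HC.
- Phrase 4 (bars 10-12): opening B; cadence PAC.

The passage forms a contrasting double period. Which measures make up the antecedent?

In a double period the four phrases pair into a large antecedent (phrases 1–2, ending half cadence) and a large consequent (phrases 3–4, ending perfect authentic cadence). The antecedent spans bars 1–6.

measures 1–6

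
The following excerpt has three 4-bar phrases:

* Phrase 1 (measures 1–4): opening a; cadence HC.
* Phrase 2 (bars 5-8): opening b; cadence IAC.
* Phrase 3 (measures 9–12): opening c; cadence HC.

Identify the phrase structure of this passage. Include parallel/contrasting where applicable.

phrase group

The final phrase closes with a half cadence, which is not stronger than the preceding imperfect authentic cadence; the 3 phrases lack an overall antecedent–consequent design and so form a phrase group.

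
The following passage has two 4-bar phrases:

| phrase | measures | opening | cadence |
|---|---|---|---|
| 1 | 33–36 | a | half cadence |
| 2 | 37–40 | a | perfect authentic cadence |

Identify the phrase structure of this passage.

Phrase 1 ends with a half cadence (weaker) and phrase 2 with a perfect authentic cadence (stronger): antecedent + consequent = a period.
The two phrases open with the same material (a / a), so the period is parallel.

parallel period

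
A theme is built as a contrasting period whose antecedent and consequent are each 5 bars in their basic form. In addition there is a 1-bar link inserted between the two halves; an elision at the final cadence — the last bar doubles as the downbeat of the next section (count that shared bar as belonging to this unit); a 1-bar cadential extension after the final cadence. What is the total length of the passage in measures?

12 measures

Basic contrasting period: 5 + 5 = 10 bars.
10 (basic form) + 1 (link) + 1 (cadential extension) = 12.
The elision shares a bar with the next section but does not change this unit's count.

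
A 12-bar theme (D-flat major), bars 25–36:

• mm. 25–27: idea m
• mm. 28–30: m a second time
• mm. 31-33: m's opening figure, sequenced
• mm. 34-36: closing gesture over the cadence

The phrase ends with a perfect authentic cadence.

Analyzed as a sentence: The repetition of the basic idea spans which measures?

measures 28–30

The presentation of a sentence is the basic idea (bars 25–27) plus its repetition (bars 28–30); the repetition of the basic idea is therefore measures 28–30.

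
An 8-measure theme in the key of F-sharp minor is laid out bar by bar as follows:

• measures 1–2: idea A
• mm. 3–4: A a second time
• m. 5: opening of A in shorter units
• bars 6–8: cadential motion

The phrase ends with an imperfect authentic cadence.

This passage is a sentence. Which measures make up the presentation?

The presentation of a sentence is the basic idea (mm. 1–2) plus its repetition (bars 3–4); the presentation is therefore mm. 1–4.

measures 1–4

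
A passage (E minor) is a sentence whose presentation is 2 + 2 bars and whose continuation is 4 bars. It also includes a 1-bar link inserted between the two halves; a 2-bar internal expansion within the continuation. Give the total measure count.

Basic sentence: 2 + 2 + 4 = 8 bars.
8 (basic form) + 1 (link) + 2 (internal expansion) = 11.

11 measures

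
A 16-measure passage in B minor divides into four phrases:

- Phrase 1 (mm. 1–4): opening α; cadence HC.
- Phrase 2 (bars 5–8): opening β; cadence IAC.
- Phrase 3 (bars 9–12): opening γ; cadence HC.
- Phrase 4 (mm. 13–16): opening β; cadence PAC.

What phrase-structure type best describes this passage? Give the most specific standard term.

contrasting double period

Four phrases in two halves: the first half (measures 1–8) ends with an imperfect authentic cadence, the second (mm. 9–16) with a perfect authentic cadence — a large antecedent–consequent pair, i.e. a double period.
Phrase 3 begins with different material from phrase 1, making it contrasting.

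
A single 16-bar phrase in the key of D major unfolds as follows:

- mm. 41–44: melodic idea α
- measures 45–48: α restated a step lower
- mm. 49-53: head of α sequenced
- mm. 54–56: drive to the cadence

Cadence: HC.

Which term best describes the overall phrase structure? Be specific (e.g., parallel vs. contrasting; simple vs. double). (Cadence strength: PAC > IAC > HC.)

sentence

Basic idea (mm. 41–44) + its repetition (mm. 45–48) form the presentation; fragmentation and cadence (measures 49-56) form the continuation — the 16-bar whole is a sentence.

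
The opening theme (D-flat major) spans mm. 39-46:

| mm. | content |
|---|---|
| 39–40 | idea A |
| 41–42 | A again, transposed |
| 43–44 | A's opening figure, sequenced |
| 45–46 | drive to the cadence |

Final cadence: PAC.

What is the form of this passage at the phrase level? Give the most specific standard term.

sentence

Basic idea (mm. 39–40) + its repetition (measures 41–42) form the presentation; fragmentation and cadence (measures 43-46) form the continuation — the 8-bar whole is a sentence.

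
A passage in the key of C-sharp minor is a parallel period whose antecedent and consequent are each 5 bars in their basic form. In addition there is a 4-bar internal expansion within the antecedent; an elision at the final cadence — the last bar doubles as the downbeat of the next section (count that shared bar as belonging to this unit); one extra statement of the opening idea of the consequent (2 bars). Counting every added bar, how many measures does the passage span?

Basic parallel period: 5 + 5 = 10 bars.
10 (basic form) + 4 (internal expansion) + 2 (extra statement) = 16.
The elision shares a bar with the next section but does not change this unit's count.

16 measures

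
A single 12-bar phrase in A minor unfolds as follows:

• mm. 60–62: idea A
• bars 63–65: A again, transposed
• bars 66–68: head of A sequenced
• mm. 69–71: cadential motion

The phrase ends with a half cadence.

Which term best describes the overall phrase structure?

Basic idea (measures 60–62) + its repetition (mm. 63–65) form the presentation; fragmentation and cadence (mm. 66–71) form the continuation — the 12-bar whole is a sentence.

sentence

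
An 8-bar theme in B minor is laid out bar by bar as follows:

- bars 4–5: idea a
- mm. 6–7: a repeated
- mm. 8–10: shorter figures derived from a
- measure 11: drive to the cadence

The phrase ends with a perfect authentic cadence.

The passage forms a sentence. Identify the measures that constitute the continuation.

measures 8–11

After the presentation (bars 4-7), the continuation covers the fragmentation through the cadence: measures 8–11.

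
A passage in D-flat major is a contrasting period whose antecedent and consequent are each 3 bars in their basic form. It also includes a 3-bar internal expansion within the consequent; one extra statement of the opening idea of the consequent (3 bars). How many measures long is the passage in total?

12 measures

Basic contrasting period: 3 + 3 = 6 bars.
6 (basic form) + 3 (internal expansion) + 3 (extra statement) = 12.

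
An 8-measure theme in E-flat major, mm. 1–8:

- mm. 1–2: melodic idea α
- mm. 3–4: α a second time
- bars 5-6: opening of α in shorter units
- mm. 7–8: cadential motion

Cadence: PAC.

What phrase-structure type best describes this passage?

sentence

Basic idea (mm. 1-2) + its repetition (measures 3–4) form the presentation; fragmentation and cadence (mm. 5–8) form the continuation — the 8-bar whole is a sentence.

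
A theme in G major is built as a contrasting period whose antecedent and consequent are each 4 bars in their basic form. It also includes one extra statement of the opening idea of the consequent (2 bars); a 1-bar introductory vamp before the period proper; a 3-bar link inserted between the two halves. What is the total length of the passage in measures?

Basic contrasting period: 4 + 4 = 8 bars.
8 (basic form) + 2 (extra statement) + 1 (introduction) + 3 (link) = 14.

14 measures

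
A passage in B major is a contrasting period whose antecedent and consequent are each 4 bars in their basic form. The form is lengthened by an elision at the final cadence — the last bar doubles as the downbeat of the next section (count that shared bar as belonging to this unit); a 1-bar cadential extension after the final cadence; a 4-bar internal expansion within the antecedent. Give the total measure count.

13 measures

Basic contrasting period: 4 + 4 = 8 bars.
8 (basic form) + 1 (cadential extension) + 4 (internal expansion) = 13.
The elision shares a bar with the next section but does not change this unit's count.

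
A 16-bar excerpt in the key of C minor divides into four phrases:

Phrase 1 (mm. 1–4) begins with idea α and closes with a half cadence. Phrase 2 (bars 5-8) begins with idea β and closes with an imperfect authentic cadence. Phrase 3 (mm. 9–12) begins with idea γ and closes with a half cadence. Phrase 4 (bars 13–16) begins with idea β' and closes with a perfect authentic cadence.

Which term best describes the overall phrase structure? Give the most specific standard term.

contrasting double period

Four phrases in two halves: the first half (mm. 1–8) ends with an imperfect authentic cadence, the second (measures 9–16) with a perfect authentic cadence — a large antecedent–consequent pair, i.e. a double period.
Phrase 3 begins with different material from phrase 1, making it contrasting.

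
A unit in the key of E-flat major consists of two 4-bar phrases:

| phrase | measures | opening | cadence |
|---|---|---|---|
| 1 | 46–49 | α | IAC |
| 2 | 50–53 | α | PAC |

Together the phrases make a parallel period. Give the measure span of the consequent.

measures 50–53

The phrase ending with the weaker cadence (imperfect authentic cadence) is the antecedent; the one ending more conclusively (perfect authentic cadence) is the consequent. The consequent is measures 50–53.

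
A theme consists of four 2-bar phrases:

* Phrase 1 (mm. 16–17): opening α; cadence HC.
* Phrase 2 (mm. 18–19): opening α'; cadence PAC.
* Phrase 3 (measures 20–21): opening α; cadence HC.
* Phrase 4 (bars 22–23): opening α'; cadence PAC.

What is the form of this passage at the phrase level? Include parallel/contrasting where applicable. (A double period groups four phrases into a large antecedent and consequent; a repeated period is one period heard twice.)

repeated period

The cadence pattern HC–PAC–HC–PAC is weak–strong twice, and phrases 3–4 restate phrases 1–2: a period heard twice, not a double period (which would end weakly at phrase 2).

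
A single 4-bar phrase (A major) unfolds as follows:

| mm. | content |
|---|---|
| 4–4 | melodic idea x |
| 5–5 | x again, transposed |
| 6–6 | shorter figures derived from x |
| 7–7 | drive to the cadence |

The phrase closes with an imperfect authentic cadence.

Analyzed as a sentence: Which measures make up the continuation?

measures 6–7

After the presentation (measures 4–5), the continuation covers the fragmentation through the cadence: mm. 6-7.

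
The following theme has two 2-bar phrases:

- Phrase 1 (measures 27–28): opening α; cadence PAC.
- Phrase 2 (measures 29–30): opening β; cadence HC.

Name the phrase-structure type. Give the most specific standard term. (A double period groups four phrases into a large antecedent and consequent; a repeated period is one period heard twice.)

phrase group

The second phrase closes with a half cadence, which is not stronger than the first phrase's perfect authentic cadence; without a weak→strong cadential pair there is no antecedent–consequent relationship, so this is a phrase group rather than a period.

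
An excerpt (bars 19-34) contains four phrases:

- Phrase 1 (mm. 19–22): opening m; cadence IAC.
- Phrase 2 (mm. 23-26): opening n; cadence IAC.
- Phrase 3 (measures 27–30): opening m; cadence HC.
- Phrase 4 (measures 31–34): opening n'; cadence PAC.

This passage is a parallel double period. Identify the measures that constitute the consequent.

In a double period the four phrases pair into a large antecedent (phrases 1–2, ending imperfect authentic cadence) and a large consequent (phrases 3–4, ending perfect authentic cadence). The consequent spans measures 27–34.

measures 27–34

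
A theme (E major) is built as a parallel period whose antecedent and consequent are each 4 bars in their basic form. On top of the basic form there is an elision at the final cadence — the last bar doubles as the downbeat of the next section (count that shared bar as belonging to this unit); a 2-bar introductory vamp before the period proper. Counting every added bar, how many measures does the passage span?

10 measures

Basic parallel period: 4 + 4 = 8 bars.
8 (basic form) + 2 (introduction) = 10.
The elision shares a bar with the next section but does not change this unit's count.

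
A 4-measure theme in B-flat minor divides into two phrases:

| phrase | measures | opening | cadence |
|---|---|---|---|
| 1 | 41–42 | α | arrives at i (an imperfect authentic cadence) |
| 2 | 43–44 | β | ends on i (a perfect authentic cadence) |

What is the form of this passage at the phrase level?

contrasting period

Phrase 1 ends with an imperfect authentic cadence (weaker) and phrase 2 with a perfect authentic cadence (stronger): antecedent + consequent = a period.
The two phrases open with different material (α / β), so the period is contrasting.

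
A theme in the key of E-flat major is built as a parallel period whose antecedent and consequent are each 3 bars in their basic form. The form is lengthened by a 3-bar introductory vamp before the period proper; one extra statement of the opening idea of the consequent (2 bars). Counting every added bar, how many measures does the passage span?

11 measures

Basic parallel period: 3 + 3 = 6 bars.
6 (basic form) + 3 (introduction) + 2 (extra statement) = 11.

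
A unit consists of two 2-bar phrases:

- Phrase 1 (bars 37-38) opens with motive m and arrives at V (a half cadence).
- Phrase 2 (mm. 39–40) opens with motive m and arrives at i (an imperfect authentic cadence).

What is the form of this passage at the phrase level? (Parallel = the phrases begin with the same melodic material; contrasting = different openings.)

Phrase 1 ends with a half cadence (weaker) and phrase 2 with an imperfect authentic cadence (stronger): antecedent + consequent = a period.
The two phrases open with the same material (m / m), so the period is parallel.

parallel period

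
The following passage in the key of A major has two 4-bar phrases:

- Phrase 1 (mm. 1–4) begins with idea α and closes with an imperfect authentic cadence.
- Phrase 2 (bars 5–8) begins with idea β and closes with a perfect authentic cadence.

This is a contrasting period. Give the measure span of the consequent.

The phrase ending with the weaker cadence (imperfect authentic cadence) is the antecedent; the one ending more conclusively (perfect authentic cadence) is the consequent. The consequent is measures 5–8.

measures 5–8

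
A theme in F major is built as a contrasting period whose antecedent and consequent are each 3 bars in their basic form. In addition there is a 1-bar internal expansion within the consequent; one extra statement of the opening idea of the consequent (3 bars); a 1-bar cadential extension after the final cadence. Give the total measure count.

11 measures

Basic contrasting period: 3 + 3 = 6 bars.
6 (basic form) + 1 (internal expansion) + 3 (extra statement) + 1 (cadential extension) = 11.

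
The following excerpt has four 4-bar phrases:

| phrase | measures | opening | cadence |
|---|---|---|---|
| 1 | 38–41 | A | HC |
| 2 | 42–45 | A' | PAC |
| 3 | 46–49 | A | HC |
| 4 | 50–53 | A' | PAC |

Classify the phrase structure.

repeated period

The cadence pattern HC–PAC–HC–PAC is weak–strong twice, and phrases 3–4 restate phrases 1–2: a period heard twice, not a double period (which would end weakly at phrase 2).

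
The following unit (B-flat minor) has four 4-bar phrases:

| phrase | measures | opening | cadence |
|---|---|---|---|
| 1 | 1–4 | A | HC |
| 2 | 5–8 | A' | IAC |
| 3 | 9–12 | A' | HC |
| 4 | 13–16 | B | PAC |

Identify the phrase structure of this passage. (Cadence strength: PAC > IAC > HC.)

parallel double period

Four phrases in two halves: the first half (bars 1-8) ends with an imperfect authentic cadence, the second (measures 9-16) with a perfect authentic cadence — a large antecedent–consequent pair, i.e. a double period.
Phrase 3 begins with the same material as phrase 1, making it parallel.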